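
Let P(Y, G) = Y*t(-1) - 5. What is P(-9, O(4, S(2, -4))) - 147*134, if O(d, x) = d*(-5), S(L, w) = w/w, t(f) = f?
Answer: -19694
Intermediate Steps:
S(L, w) = 1
O(d, x) = -5*d
P(Y, G) = -5 - Y (P(Y, G) = Y*(-1) - 5 = -Y - 5 = -5 - Y)
P(-9, O(4, S(2, -4))) - 147*134 = (-5 - 1*(-9)) - 147*134 = (-5 + 9) - 19698 = 4 - 19698 = -19694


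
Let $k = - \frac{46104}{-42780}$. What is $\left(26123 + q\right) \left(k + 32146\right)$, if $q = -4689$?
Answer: $\frac{2456429252088}{3565} \approx 6.8904 \cdot 10^{8}$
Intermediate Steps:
$k = \frac{3842}{3565}$ ($k = \left(-46104\right) \left(- \frac{1}{42780}\right) = \frac{3842}{3565} \approx 1.0777$)
$\left(26123 + q\right) \left(k + 32146\right) = \left(26123 - 4689\right) \left(\frac{3842}{3565} + 32146\right) = 21434 \cdot \frac{114604332}{3565} = \frac{2456429252088}{3565}$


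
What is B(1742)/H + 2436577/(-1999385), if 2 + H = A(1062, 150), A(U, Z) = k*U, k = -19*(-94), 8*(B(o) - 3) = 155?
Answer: -7394374331153/6067669617680 ≈ -1.2187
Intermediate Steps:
B(o) = 179/8 (B(o) = 3 + (⅛)*155 = 3 + 155/8 = 179/8)
k = 1786
A(U, Z) = 1786*U
H = 1896730 (H = -2 + 1786*1062 = -2 + 1896732 = 1896730)
B(1742)/H + 2436577/(-1999385) = (179/8)/1896730 + 2436577/(-1999385) = (179/8)*(1/1896730) + 2436577*(-1/1999385) = 179/15173840 - 2436577/1999385 = -7394374331153/6067669617680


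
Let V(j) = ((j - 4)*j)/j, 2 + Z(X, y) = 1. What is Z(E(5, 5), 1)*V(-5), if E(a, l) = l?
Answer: 9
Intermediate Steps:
Z(X, y) = -1 (Z(X, y) = -2 + 1 = -1)
V(j) = -4 + j (V(j) = ((-4 + j)*j)/j = (j*(-4 + j))/j = -4 + j)
Z(E(5, 5), 1)*V(-5) = -(-4 - 5) = -1*(-9) = 9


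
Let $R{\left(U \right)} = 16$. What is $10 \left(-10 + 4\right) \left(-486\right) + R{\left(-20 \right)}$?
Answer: $29176$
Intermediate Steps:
$10 \left(-10 + 4\right) \left(-486\right) + R{\left(-20 \right)} = 10 \left(-10 + 4\right) \left(-486\right) + 16 = 10 \left(-6\right) \left(-486\right) + 16 = \left(-60\right) \left(-486\right) + 16 = 29160 + 16 = 29176$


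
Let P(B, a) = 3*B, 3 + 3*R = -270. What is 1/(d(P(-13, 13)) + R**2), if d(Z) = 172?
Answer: 1/8453 ≈ 0.00011830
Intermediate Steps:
R = -91 (R = -1 + (1/3)*(-270) = -1 - 90 = -91)
1/(d(P(-13, 13)) + R**2) = 1/(172 + (-91)**2) = 1/(172 + 8281) = 1/8453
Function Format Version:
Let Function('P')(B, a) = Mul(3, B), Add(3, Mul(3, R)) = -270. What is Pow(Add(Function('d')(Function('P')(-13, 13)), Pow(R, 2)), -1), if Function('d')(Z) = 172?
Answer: Rational(1, 8453) ≈ 0.00011830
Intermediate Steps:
R = -91 (R = Add(-1, Mul(Rational(1, 3), -270)) = Add(-1, -90) = -91)
Pow(Add(Function('d')(Function('P')(-13, 13)), Pow(R, 2)), -1) = Pow(Add(172, Pow(-91, 2)), -1) = Pow(Add(172, 8281), -1) = Pow(8453, -1) = Rational(1, 8453)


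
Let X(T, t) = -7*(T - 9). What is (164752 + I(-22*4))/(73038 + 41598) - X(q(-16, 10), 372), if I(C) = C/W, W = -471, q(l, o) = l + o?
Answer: -1397931275/13498389 ≈ -103.56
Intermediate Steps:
I(C) = -C/471 (I(C) = C/(-471) = C*(-1/471) = -C/471)
X(T, t) = 63 - 7*T (X(T, t) = -7*(-9 + T) = 63 - 7*T)
(164752 + I(-22*4))/(73038 + 41598) - X(q(-16, 10), 372) = (164752 - (-22)*4/471)/(73038 + 41598) - (63 - 7*(-16 + 10)) = (164752 - 1/471*(-88))/114636 - (63 - 7*(-6)) = (164752 + 88/471)*(1/114636) - (63 + 42) = (77598280/471)*(1/114636) - 1*105 = 19399570/13498389 - 105 = -1397931275/13498389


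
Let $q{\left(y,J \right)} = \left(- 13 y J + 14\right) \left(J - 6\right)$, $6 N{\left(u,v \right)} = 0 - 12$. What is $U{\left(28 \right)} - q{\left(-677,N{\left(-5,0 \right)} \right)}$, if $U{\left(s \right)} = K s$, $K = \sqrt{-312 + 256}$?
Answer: $-140704 + 56 i \sqrt{14} \approx -1.407 \cdot 10^{5} + 209.53 i$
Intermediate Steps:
$K = 2 i \sqrt{14}$ ($K = \sqrt{-56} = 2 i \sqrt{14} \approx 7.4833 i$)
$N{\left(u,v \right)} = -2$ ($N{\left(u,v \right)} = \frac{0 - 12}{6} = \frac{1}{6} \left(-12\right) = -2$)
$q{\left(y,J \right)} = \left(-6 + J\right) \left(14 - 13 J y\right)$ ($q{\left(y,J \right)} = \left(- 13 J y + 14\right) \left(-6 + J\right) = \left(14 - 13 J y\right) \left(-6 + J\right) = \left(-6 + J\right) \left(14 - 13 J y\right)$)
$U{\left(s \right)} = 2 i s \sqrt{14}$ ($U{\left(s \right)} = 2 i \sqrt{14} s = 2 i s \sqrt{14}$)
$U{\left(28 \right)} - q{\left(-677,N{\left(-5,0 \right)} \right)} = 2 i 28 \sqrt{14} - \left(-84 + 14 \left(-2\right) - - 8801 \left(-2\right)^{2} + 78 \left(-2\right) \left(-677\right)\right) = 56 i \sqrt{14} - \left(-84 - 28 - \left(-8801\right) 4 + 105612\right) = 56 i \sqrt{14} - \left(-84 - 28 + 35204 + 105612\right) = 56 i \sqrt{14} - 140704 = -140704 + 56 i \sqrt{14}$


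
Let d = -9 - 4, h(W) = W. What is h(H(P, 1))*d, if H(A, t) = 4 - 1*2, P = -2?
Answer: -26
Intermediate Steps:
H(A, t) = 2 (H(A, t) = 4 - 2 = 2)
d = -13
h(H(P, 1))*d = 2*(-13) = -26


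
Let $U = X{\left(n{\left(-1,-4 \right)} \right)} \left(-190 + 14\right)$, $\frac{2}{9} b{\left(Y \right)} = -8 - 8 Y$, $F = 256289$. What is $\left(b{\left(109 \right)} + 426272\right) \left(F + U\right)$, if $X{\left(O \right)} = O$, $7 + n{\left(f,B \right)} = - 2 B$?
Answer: $108159593256$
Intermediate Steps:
$n{\left(f,B \right)} = -7 - 2 B$
$b{\left(Y \right)} = -36 - 36 Y$ ($b{\left(Y \right)} = \frac{9 \left(-8 - 8 Y\right)}{2} = -36 - 36 Y$)
$U = -176$ ($U = \left(-7 - -8\right) \left(-190 + 14\right) = \left(-7 + 8\right) \left(-176\right) = 1 \left(-176\right) = -176$)
$\left(b{\left(109 \right)} + 426272\right) \left(F + U\right) = \left(\left(-36 - 3924\right) + 426272\right) \left(256289 - 176\right) = \left(\left(-36 - 3924\right) + 426272\right) 256113 = \left(-3960 + 426272\right) 256113 = 422312 \cdot 256113 = 108159593256$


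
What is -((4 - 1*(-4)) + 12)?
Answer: -20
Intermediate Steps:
-((4 - 1*(-4)) + 12) = -((4 + 4) + 12) = -(8 + 12) = -1*20 = -20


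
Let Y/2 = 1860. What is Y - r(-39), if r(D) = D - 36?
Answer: 3795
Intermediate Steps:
r(D) = -36 + D
Y = 3720 (Y = 2*1860 = 3720)
Y - r(-39) = 3720 - (-36 - 39) = 3720 - 1*(-75) = 3720 + 75 = 3795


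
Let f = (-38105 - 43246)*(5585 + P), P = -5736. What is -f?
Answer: -12284001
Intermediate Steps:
f = 12284001 (f = (-38105 - 43246)*(5585 - 5736) = -81351*(-151) = 12284001)
-f = -1*12284001 = -12284001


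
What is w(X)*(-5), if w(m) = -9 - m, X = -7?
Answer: 10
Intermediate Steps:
w(X)*(-5) = (-9 - 1*(-7))*(-5) = (-9 + 7)*(-5) = -2*(-5) = 10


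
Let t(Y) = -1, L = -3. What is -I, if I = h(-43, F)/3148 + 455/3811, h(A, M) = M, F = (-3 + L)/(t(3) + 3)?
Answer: -1420907/11997028 ≈ -0.11844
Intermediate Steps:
F = -3 (F = (-3 - 3)/(-1 + 3) = -6/2 = -6*½ = -3)
I = 1420907/11997028 (I = -3/3148 + 455/3811 = 1420907/11997028 ≈ 0.11844)
-I = -1*1420907/11997028 = -1420907/11997028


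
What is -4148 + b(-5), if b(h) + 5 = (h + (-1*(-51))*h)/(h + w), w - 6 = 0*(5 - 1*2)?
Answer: -4413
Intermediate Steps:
w = 6 (w = 6 + 0*(5 - 1*2) = 6 + 0*(5 - 2) = 6 + 0*3 = 6 + 0 = 6)
b(h) = -5 + 52*h/(6 + h) (b(h) = -5 + (h + (-1*(-51))*h)/(h + 6) = -5 + (h + 51*h)/(6 + h) = -5 + (52*h)/(6 + h) = -5 + 52*h/(6 + h))
-4148 + b(-5) = -4148 + (-30 + 47*(-5))/(6 - 5) = -4148 + (-30 - 235)/1 = -4148 + 1*(-265) = -4148 - 265 = -4413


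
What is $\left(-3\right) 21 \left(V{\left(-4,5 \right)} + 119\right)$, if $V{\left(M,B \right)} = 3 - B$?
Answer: $-7371$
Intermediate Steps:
$\left(-3\right) 21 \left(V{\left(-4,5 \right)} + 119\right) = \left(-3\right) 21 \left(\left(3 - 5\right) + 119\right) = - 63 \left(\left(3 - 5\right) + 119\right) = - 63 \left(-2 + 119\right) = \left(-63\right) 117 = -7371$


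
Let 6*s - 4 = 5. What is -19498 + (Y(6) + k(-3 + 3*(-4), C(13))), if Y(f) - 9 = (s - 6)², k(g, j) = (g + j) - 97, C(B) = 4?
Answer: -78307/4 ≈ -19577.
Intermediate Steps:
s = 3/2 (s = ⅔ + (⅙)*5 = ⅔ + ⅚ = 3/2 ≈ 1.5000)
k(g, j) = -97 + g + j
Y(f) = 117/4 (Y(f) = 9 + (3/2 - 6)² = 9 + (-9/2)² = 9 + 81/4 = 117/4)
-19498 + (Y(6) + k(-3 + 3*(-4), C(13))) = -19498 + (117/4 + (-97 + (-3 + 3*(-4)) + 4)) = -19498 + (117/4 + (-97 + (-3 - 12) + 4)) = -19498 + (117/4 + (-97 - 15 + 4)) = -19498 + (117/4 - 108) = -19498 - 315/4 = -78307/4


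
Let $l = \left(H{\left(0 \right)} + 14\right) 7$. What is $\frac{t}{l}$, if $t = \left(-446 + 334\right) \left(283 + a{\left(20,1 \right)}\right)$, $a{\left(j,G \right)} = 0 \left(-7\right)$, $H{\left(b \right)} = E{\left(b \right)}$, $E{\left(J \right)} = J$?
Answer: $- \frac{2264}{7} \approx -323.43$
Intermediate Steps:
$H{\left(b \right)} = b$
$a{\left(j,G \right)} = 0$
$t = -31696$ ($t = \left(-446 + 334\right) \left(283 + 0\right) = \left(-112\right) 283 = -31696$)
$l = 98$ ($l = \left(0 + 14\right) 7 = 14 \cdot 7 = 98$)
$\frac{t}{l} = - \frac{31696}{98} = \left(-31696\right) \frac{1}{98} = - \frac{2264}{7}$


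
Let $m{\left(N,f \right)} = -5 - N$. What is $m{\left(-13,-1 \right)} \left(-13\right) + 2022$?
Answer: $1918$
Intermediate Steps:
$m{\left(-13,-1 \right)} \left(-13\right) + 2022 = \left(-5 - -13\right) \left(-13\right) + 2022 = \left(-5 + 13\right) \left(-13\right) + 2022 = 8 \left(-13\right) + 2022 = -104 + 2022 = 1918$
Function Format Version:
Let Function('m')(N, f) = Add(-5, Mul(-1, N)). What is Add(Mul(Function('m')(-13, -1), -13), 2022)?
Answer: 1918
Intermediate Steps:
Add(Mul(Function('m')(-13, -1), -13), 2022) = Add(Mul(Add(-5, Mul(-1, -13)), -13), 2022) = Add(Mul(Add(-5, 13), -13), 2022) = Add(Mul(8, -13), 2022) = Add(-104, 2022) = 1918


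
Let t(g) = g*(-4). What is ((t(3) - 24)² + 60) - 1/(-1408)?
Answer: 1909249/1408 ≈ 1356.0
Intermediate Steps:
t(g) = -4*g
((t(3) - 24)² + 60) - 1/(-1408) = ((-4*3 - 24)² + 60) - 1/(-1408) = ((-12 - 24)² + 60) - 1*(-1/1408) = ((-36)² + 60) + 1/1408 = (1296 + 60) + 1/1408 = 1356 + 1/1408 = 1909249/1408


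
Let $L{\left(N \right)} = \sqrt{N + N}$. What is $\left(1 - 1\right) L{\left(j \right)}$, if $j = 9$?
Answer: $0$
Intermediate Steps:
$L{\left(N \right)} = \sqrt{2} \sqrt{N}$ ($L{\left(N \right)} = \sqrt{2 N} = \sqrt{2} \sqrt{N}$)
$\left(1 - 1\right) L{\left(j \right)} = \left(1 - 1\right) \sqrt{2} \sqrt{9} = \left(1 - 1\right) \sqrt{2} \cdot 3 = 0 \cdot 3 \sqrt{2} = 0$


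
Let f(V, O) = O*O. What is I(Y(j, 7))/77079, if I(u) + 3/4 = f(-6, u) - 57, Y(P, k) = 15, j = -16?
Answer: 223/102772 ≈ 0.0021699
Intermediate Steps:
f(V, O) = O²
I(u) = -231/4 + u² (I(u) = -¾ + (u² - 57) = -¾ + (-57 + u²) = -231/4 + u²)
I(Y(j, 7))/77079 = (-231/4 + 15²)/77079 = (-231/4 + 225)*(1/77079) = (669/4)*(1/77079) = 223/102772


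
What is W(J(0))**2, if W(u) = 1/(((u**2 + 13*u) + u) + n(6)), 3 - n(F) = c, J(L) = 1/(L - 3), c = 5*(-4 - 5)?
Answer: 81/152881 ≈ 0.00052982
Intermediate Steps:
c = -45 (c = 5*(-9) = -45)
J(L) = 1/(-3 + L)
n(F) = 48 (n(F) = 3 - 1*(-45) = 3 + 45 = 48)
W(u) = 1/(48 + u**2 + 14*u) (W(u) = 1/(((u**2 + 13*u) + u) + 48) = 1/((u**2 + 14*u) + 48) = 1/(48 + u**2 + 14*u))
W(J(0))**2 = (1/(48 + (1/(-3 + 0))**2 + 14/(-3 + 0)))**2 = (1/(48 + (1/(-3))**2 + 14/(-3)))**2 = (1/(48 + (-1/3)**2 + 14*(-1/3)))**2 = (1/(48 + 1/9 - 14/3))**2 = (1/(391/9))**2 = (9/391)**2 = 81/152881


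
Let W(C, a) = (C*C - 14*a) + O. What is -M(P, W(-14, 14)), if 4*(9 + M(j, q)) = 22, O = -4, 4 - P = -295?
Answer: 7/2 ≈ 3.5000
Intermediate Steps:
P = 299 (P = 4 - 1*(-295) = 4 + 295 = 299)
W(C, a) = -4 + C² - 14*a (W(C, a) = (C*C - 14*a) - 4 = (C² - 14*a) - 4 = -4 + C² - 14*a)
M(j, q) = -7/2 (M(j, q) = -9 + (¼)*22 = -9 + 11/2 = -7/2)
-M(P, W(-14, 14)) = -1*(-7/2) = 7/2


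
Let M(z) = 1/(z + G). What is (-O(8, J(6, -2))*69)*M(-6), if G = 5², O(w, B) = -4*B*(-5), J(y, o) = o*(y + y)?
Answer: 33120/19 ≈ 1743.2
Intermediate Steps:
J(y, o) = 2*o*y (J(y, o) = o*(2*y) = 2*o*y)
O(w, B) = 20*B
G = 25
M(z) = 1/(25 + z) (M(z) = 1/(z + 25) = 1/(25 + z))
(-O(8, J(6, -2))*69)*M(-6) = (-20*2*(-2)*6*69)/(25 - 6) = (-20*(-24)*69)/19 = (-1*(-480)*69)*(1/19) = (480*69)*(1/19) = 33120*(1/19) = 33120/19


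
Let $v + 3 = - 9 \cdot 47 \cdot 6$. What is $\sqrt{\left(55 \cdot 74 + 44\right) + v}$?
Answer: $11 \sqrt{13} \approx 39.661$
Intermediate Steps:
$v = -2541$ ($v = -3 - 9 \cdot 47 \cdot 6 = -3 - 2538 = -2541$)
$\sqrt{\left(55 \cdot 74 + 44\right) + v} = \sqrt{\left(55 \cdot 74 + 44\right) - 2541} = \sqrt{\left(4070 + 44\right) - 2541} = \sqrt{4114 - 2541} = \sqrt{1573} = 11 \sqrt{13}$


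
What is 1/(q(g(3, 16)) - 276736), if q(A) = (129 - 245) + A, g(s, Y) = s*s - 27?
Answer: -1/276870 ≈ -3.6118e-6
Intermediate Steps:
g(s, Y) = -27 + s**2 (g(s, Y) = s**2 - 27 = -27 + s**2)
q(A) = -116 + A
1/(q(g(3, 16)) - 276736) = 1/((-116 + (-27 + 3**2)) - 276736) = 1/((-116 + (-27 + 9)) - 276736) = 1/((-116 - 18) - 276736) = 1/(-134 - 276736) = 1/(-276870) = -1/276870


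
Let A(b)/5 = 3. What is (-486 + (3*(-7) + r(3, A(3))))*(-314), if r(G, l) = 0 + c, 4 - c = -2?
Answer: 157314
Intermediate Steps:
c = 6 (c = 4 - 1*(-2) = 4 + 2 = 6)
A(b) = 15 (A(b) = 5*3 = 15)
r(G, l) = 6 (r(G, l) = 0 + 6 = 6)
(-486 + (3*(-7) + r(3, A(3))))*(-314) = (-486 + (3*(-7) + 6))*(-314) = (-486 + (-21 + 6))*(-314) = (-486 - 15)*(-314) = -501*(-314) = 157314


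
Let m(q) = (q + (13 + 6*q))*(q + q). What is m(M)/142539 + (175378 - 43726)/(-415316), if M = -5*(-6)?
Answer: -1100718029/4933227277 ≈ -0.22312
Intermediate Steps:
M = 30
m(q) = 2*q*(13 + 7*q) (m(q) = (13 + 7*q)*(2*q) = 2*q*(13 + 7*q))
m(M)/142539 + (175378 - 43726)/(-415316) = (2*30*(13 + 7*30))/142539 + (175378 - 43726)/(-415316) = (2*30*(13 + 210))*(1/142539) + 131652*(-1/415316) = (2*30*223)*(1/142539) - 32913/103829 = 13380*(1/142539) - 32913/103829 = 4460/47513 - 32913/103829 = -1100718029/4933227277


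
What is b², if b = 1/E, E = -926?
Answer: 1/857476 ≈ 1.1662e-6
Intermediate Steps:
b = -1/926 (b = 1/(-926) = -1/926 ≈ -0.0010799)
b² = (-1/926)² = 1/857476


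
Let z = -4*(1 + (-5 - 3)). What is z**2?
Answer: 784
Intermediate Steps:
z = 28 (z = -4*(1 - 8) = -4*(-7) = 28)
z**2 = 28**2 = 784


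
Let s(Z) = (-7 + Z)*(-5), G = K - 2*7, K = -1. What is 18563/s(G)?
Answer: 18563/110 ≈ 168.75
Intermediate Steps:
G = -15 (G = -1 - 2*7 = -1 - 14 = -15)
s(Z) = 35 - 5*Z
18563/s(G) = 18563/(35 - 5*(-15)) = 18563/(35 + 75) = 18563/110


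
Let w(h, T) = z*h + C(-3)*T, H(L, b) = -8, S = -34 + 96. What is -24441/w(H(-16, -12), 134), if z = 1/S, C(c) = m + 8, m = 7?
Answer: -757671/62306 ≈ -12.160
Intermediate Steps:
S = 62
C(c) = 15 (C(c) = 7 + 8 = 15)
z = 1/62 ≈ 0.016129
w(h, T) = 15*T + h/62 (w(h, T) = h/62 + 15*T = 15*T + h/62)
-24441/w(H(-16, -12), 134) = -24441/(15*134 + (1/62)*(-8)) = -24441/(2010 - 4/31) = -24441/62306/31 = -24441*31/62306 = -757671/62306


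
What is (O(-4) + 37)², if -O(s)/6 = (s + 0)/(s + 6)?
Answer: 2401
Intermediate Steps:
O(s) = -6*s/(6 + s) (O(s) = -6*(s + 0)/(s + 6) = -6*s/(6 + s))
(O(-4) + 37)² = (-6*(-4)/(6 - 4) + 37)² = (-6*(-4)/2 + 37)² = (-6*(-4)*½ + 37)² = (12 + 37)² = 49² = 2401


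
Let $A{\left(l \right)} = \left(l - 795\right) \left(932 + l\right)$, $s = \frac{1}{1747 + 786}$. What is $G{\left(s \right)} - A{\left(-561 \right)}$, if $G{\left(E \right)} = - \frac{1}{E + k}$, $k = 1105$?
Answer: $\frac{1408092616883}{2798966} \approx 5.0308 \cdot 10^{5}$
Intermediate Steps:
$s = \frac{1}{2533} \approx 0.00039479$
$G{\left(E \right)} = - \frac{1}{1105 + E}$ ($G{\left(E \right)} = - \frac{1}{E + 1105} = - \frac{1}{1105 + E}$)
$A{\left(l \right)} = \left(-795 + l\right) \left(932 + l\right)$
$G{\left(s \right)} - A{\left(-561 \right)} = - \frac{1}{1105 + \frac{1}{2533}} - \left(-740940 + \left(-561\right)^{2} + 137 \left(-561\right)\right) = - \frac{1}{\frac{2798966}{2533}} - \left(-740940 + 314721 - 76857\right) = \left(-1\right) \frac{2533}{2798966} - -503076 = - \frac{2533}{2798966} + 503076 = \frac{1408092616883}{2798966}$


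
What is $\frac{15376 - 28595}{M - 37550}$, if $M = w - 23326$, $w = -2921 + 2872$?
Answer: $\frac{13219}{60925} \approx 0.21697$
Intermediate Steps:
$w = -49$
$M = -23375$ ($M = -49 - 23326 = -23375$)
$\frac{15376 - 28595}{M - 37550} = \frac{15376 - 28595}{-23375 - 37550} = - \frac{13219}{-60925} = \left(-13219\right) \left(- \frac{1}{60925}\right) = \frac{13219}{60925}$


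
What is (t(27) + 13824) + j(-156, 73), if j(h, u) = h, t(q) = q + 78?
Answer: 13773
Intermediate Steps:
t(q) = 78 + q
(t(27) + 13824) + j(-156, 73) = ((78 + 27) + 13824) - 156 = (105 + 13824) - 156 = 13929 - 156 = 13773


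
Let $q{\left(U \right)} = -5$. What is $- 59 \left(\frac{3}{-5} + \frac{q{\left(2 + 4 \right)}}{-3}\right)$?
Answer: $- \frac{944}{15} \approx -62.933$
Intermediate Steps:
$- 59 \left(\frac{3}{-5} + \frac{q{\left(2 + 4 \right)}}{-3}\right) = - 59 \left(\frac{3}{-5} - \frac{5}{-3}\right) = - 59 \left(3 \left(- \frac{1}{5}\right) - - \frac{5}{3}\right) = - 59 \left(- \frac{3}{5} + \frac{5}{3}\right) = \left(-59\right) \frac{16}{15} = - \frac{944}{15}$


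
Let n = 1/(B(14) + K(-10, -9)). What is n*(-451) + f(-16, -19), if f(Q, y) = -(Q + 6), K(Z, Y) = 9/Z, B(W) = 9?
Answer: -3700/81 ≈ -45.679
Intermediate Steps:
f(Q, y) = -6 - Q (f(Q, y) = -(6 + Q) = -6 - Q)
n = 10/81 (n = 1/(9 + 9/(-10)) = 1/(9 + 9*(-⅒)) = 1/(9 - 9/10) = 1/(81/10) = 10/81 ≈ 0.12346)
n*(-451) + f(-16, -19) = (10/81)*(-451) + (-6 - 1*(-16)) = -4510/81 + (-6 + 16) = -4510/81 + 10 = -3700/81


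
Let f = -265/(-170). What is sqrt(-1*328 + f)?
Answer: I*sqrt(377366)/34 ≈ 18.068*I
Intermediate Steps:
f = 53/34 (f = -265*(-1/170) = 53/34 ≈ 1.5588)
sqrt(-1*328 + f) = sqrt(-1*328 + 53/34) = sqrt(-328 + 53/34) = sqrt(-11099/34) = I*sqrt(377366)/34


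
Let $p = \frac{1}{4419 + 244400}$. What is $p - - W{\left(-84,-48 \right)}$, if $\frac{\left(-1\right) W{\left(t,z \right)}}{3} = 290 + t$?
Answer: $- \frac{153770141}{248819} \approx -618.0$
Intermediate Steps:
$p = \frac{1}{248819} \approx 4.019 \cdot 10^{-6}$
$W{\left(t,z \right)} = -870 - 3 t$ ($W{\left(t,z \right)} = - 3 \left(290 + t\right) = -870 - 3 t$)
$p - - W{\left(-84,-48 \right)} = \frac{1}{248819} - - (-870 - -252) = \frac{1}{248819} - - (-870 + 252) = \frac{1}{248819} - \left(-1\right) \left(-618\right) = \frac{1}{248819} - 618 = - \frac{153770141}{248819}$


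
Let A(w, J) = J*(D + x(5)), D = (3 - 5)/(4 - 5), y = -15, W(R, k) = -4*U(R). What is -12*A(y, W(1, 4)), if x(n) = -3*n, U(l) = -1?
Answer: 624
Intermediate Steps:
W(R, k) = 4 (W(R, k) = -4*(-1) = 4)
D = 2 (D = -2/(-1) = -2*(-1) = 2)
A(w, J) = -13*J (A(w, J) = J*(2 - 3*5) = J*(2 - 15) = J*(-13) = -13*J)
-12*A(y, W(1, 4)) = -(-156)*4 = -12*(-52) = 624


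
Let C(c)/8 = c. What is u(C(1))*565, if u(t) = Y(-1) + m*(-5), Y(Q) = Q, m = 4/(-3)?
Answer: 9605/3 ≈ 3201.7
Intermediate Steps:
m = -4/3 (m = 4*(-1/3) = -4/3 ≈ -1.3333)
C(c) = 8*c
u(t) = 17/3 (u(t) = -1 - 4/3*(-5) = -1 + 20/3 = 17/3)
u(C(1))*565 = (17/3)*565 = 9605/3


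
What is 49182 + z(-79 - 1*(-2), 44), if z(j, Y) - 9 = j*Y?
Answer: 45803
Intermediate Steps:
z(j, Y) = 9 + Y*j (z(j, Y) = 9 + j*Y = 9 + Y*j)
49182 + z(-79 - 1*(-2), 44) = 49182 + (9 + 44*(-79 - 1*(-2))) = 49182 + (9 + 44*(-79 + 2)) = 49182 + (9 + 44*(-77)) = 49182 + (9 - 3388) = 49182 - 3379 = 45803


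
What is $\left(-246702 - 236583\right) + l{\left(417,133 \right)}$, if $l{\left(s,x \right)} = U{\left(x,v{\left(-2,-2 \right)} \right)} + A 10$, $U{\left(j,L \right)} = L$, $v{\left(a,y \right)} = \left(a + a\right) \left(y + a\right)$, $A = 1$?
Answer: $-483259$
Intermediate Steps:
$v{\left(a,y \right)} = 2 a \left(a + y\right)$
$l{\left(s,x \right)} = 26$ ($l{\left(s,x \right)} = 2 \left(-2\right) \left(-2 - 2\right) + 1 \cdot 10 = 2 \left(-2\right) \left(-4\right) + 10 = 16 + 10 = 26$)
$\left(-246702 - 236583\right) + l{\left(417,133 \right)} = \left(-246702 - 236583\right) + 26 = -483285 + 26 = -483259$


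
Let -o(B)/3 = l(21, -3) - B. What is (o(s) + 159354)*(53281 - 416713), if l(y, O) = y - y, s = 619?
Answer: -58589236152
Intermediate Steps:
l(y, O) = 0
o(B) = 3*B (o(B) = -3*(0 - B) = -(-3)*B = 3*B)
(o(s) + 159354)*(53281 - 416713) = (3*619 + 159354)*(53281 - 416713) = (1857 + 159354)*(-363432) = 161211*(-363432) = -58589236152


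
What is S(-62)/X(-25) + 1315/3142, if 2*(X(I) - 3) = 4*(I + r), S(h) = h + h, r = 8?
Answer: 13883/3142 ≈ 4.4185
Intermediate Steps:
S(h) = 2*h
X(I) = 19 + 2*I (X(I) = 3 + (4*(I + 8))/2 = 3 + (4*(8 + I))/2 = 3 + (32 + 4*I)/2 = 3 + (16 + 2*I) = 19 + 2*I)
S(-62)/X(-25) + 1315/3142 = (2*(-62))/(19 + 2*(-25)) + 1315/3142 = -124/(19 - 50) + 1315*(1/3142) = -124/(-31) + 1315/3142 = -124*(-1/31) + 1315/3142 = 4 + 1315/3142 = 13883/3142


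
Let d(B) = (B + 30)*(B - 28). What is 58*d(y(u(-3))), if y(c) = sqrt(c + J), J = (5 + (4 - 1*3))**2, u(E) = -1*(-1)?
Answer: -46574 + 116*sqrt(37) ≈ -45868.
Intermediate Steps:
u(E) = 1
J = 36 (J = (5 + (4 - 3))**2 = (5 + 1)**2 = 6**2 = 36)
y(c) = sqrt(36 + c) (y(c) = sqrt(c + 36) = sqrt(36 + c))
d(B) = (-28 + B)*(30 + B) (d(B) = (30 + B)*(-28 + B) = (-28 + B)*(30 + B))
58*d(y(u(-3))) = 58*(-840 + (sqrt(36 + 1))**2 + 2*sqrt(36 + 1)) = 58*(-840 + (sqrt(37))**2 + 2*sqrt(37)) = 58*(-840 + 37 + 2*sqrt(37)) = 58*(-803 + 2*sqrt(37)) = -46574 + 116*sqrt(37)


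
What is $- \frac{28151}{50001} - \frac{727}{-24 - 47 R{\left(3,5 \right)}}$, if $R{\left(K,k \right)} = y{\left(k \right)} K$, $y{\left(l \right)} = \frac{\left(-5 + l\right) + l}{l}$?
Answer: $\frac{3522868}{916685} \approx 3.8431$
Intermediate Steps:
$y{\left(l \right)} = \frac{-5 + 2 l}{l}$
$R{\left(K,k \right)} = K \left(2 - \frac{5}{k}\right)$ ($R{\left(K,k \right)} = \left(2 - \frac{5}{k}\right) K = K \left(2 - \frac{5}{k}\right)$)
$- \frac{28151}{50001} - \frac{727}{-24 - 47 R{\left(3,5 \right)}} = - \frac{28151}{50001} - \frac{727}{-24 - 47 \frac{3 \left(-5 + 2 \cdot 5\right)}{5}} = \left(-28151\right) \frac{1}{50001} - \frac{727}{-24 - 47 \cdot 3 \cdot \frac{1}{5} \left(-5 + 10\right)} = - \frac{28151}{50001} - \frac{727}{-24 - 47 \cdot 3 \cdot \frac{1}{5} \cdot 5} = - \frac{28151}{50001} - \frac{727}{-24 - 141} = - \frac{28151}{50001} - \frac{727}{-165} = - \frac{28151}{50001} - - \frac{727}{165} = - \frac{28151}{50001} + \frac{727}{165} = \frac{3522868}{916685}$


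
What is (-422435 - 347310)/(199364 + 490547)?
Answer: -769745/689911 ≈ -1.1157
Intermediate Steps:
(-422435 - 347310)/(199364 + 490547) = -769745/689911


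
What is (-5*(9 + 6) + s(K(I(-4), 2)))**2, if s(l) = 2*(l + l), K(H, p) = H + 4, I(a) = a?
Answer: 5625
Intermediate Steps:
K(H, p) = 4 + H
s(l) = 4*l (s(l) = 2*(2*l) = 4*l)
(-5*(9 + 6) + s(K(I(-4), 2)))**2 = (-5*(9 + 6) + 4*(4 - 4))**2 = (-5*15 + 4*0)**2 = (-75 + 0)**2 = (-75)**2 = 5625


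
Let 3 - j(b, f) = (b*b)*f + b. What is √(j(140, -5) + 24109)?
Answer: 2*√30493 ≈ 349.25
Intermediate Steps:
j(b, f) = 3 - b - f*b² (j(b, f) = 3 - ((b*b)*f + b) = 3 - (b²*f + b) = 3 - (f*b² + b) = 3 - (b + f*b²) = 3 + (-b - f*b²) = 3 - b - f*b²)
√(j(140, -5) + 24109) = √((3 - 1*140 - 1*(-5)*140²) + 24109) = √((3 - 140 - 1*(-5)*19600) + 24109) = √((3 - 140 + 98000) + 24109) = √(97863 + 24109) = √121972 = 2*√30493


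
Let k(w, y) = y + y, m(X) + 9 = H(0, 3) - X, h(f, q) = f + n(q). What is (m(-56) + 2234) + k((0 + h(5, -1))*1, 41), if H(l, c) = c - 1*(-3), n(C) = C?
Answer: 2369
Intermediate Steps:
H(l, c) = 3 + c (H(l, c) = c + 3 = 3 + c)
h(f, q) = f + q
m(X) = -3 - X (m(X) = -9 + ((3 + 3) - X) = -9 + (6 - X) = -3 - X)
k(w, y) = 2*y
(m(-56) + 2234) + k((0 + h(5, -1))*1, 41) = ((-3 - 1*(-56)) + 2234) + 2*41 = ((-3 + 56) + 2234) + 82 = (53 + 2234) + 82 = 2287 + 82 = 2369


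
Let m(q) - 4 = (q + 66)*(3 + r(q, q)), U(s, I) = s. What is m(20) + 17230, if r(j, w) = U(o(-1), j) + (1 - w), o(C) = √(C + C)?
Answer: 15858 + 86*I*√2 ≈ 15858.0 + 121.62*I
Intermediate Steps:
o(C) = √2*√C (o(C) = √(2*C) = √2*√C)
r(j, w) = 1 - w + I*√2 (r(j, w) = √2*√(-1) + (1 - w) = √2*I + (1 - w) = I*√2 + (1 - w) = 1 - w + I*√2)
m(q) = 4 + (66 + q)*(4 - q + I*√2) (m(q) = 4 + (q + 66)*(3 + (1 - q + I*√2)) = 4 + (66 + q)*(4 - q + I*√2))
m(20) + 17230 = (268 - 63*20 + 20*(1 - 1*20 + I*√2) + 66*I*√2) + 17230 = (268 - 1260 + 20*(1 - 20 + I*√2) + 66*I*√2) + 17230 = (268 - 1260 + 20*(-19 + I*√2) + 66*I*√2) + 17230 = (268 - 1260 + (-380 + 20*I*√2) + 66*I*√2) + 17230 = (-1372 + 86*I*√2) + 17230 = 15858 + 86*I*√2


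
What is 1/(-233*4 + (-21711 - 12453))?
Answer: -1/35096 ≈ -2.8493e-5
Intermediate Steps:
1/(-233*4 + (-21711 - 12453)) = 1/(-932 - 34164) = 1/(-35096) = -1/35096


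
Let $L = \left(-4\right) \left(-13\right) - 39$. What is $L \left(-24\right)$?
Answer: $-312$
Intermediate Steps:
$L = 13$ ($L = 52 - 39 = 13$)
$L \left(-24\right) = 13 \left(-24\right) = -312$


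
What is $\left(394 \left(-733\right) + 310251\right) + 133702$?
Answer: $155151$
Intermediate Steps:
$\left(394 \left(-733\right) + 310251\right) + 133702 = \left(-288802 + 310251\right) + 133702 = 21449 + 133702 = 155151$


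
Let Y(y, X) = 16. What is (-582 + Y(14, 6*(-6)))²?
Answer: 320356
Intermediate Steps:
(-582 + Y(14, 6*(-6)))² = (-582 + 16)² = (-566)² = 320356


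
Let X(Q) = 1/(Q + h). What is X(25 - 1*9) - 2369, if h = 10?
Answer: -61593/26 ≈ -2369.0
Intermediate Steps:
X(Q) = 1/(10 + Q) (X(Q) = 1/(Q + 10) = 1/(10 + Q))
X(25 - 1*9) - 2369 = 1/(10 + (25 - 1*9)) - 2369 = 1/(10 + (25 - 9)) - 2369 = 1/(10 + 16) - 2369 = 1/26 - 2369 = -61593/26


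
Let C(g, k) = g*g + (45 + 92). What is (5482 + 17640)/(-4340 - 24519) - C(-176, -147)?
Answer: -897913189/28859 ≈ -31114.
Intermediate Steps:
C(g, k) = 137 + g² (C(g, k) = g² + 137 = 137 + g²)
(5482 + 17640)/(-4340 - 24519) - C(-176, -147) = (5482 + 17640)/(-4340 - 24519) - (137 + (-176)²) = 23122/(-28859) - (137 + 30976) = 23122*(-1/28859) - 1*31113 = -23122/28859 - 31113 = -897913189/28859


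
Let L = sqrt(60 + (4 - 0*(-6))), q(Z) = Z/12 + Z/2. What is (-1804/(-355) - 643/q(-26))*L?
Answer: 12270032/32305 ≈ 379.82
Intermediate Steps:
q(Z) = 7*Z/12 (q(Z) = Z*(1/12) + Z*(1/2) = Z/12 + Z/2 = 7*Z/12)
L = 8 (L = sqrt(60 + (4 - 1*0)) = sqrt(60 + (4 + 0)) = sqrt(60 + 4) = sqrt(64) = 8)
(-1804/(-355) - 643/q(-26))*L = (-1804/(-355) - 643/((7/12)*(-26)))*8 = (-1804*(-1/355) - 643/(-91/6))*8 = (1804/355 - 643*(-6/91))*8 = (1804/355 + 3858/91)*8 = (1533754/32305)*8 = 12270032/32305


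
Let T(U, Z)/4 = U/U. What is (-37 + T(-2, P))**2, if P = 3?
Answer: 1089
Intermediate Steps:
T(U, Z) = 4 (T(U, Z) = 4*(U/U) = 4*1 = 4)
(-37 + T(-2, P))**2 = (-37 + 4)**2 = (-33)**2 = 1089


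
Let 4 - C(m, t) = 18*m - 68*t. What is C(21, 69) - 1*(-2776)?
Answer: 7094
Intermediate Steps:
C(m, t) = 4 - 18*m + 68*t (C(m, t) = 4 - (18*m - 68*t) = 4 - (-68*t + 18*m) = 4 + (-18*m + 68*t) = 4 - 18*m + 68*t)
C(21, 69) - 1*(-2776) = (4 - 18*21 + 68*69) - 1*(-2776) = (4 - 378 + 4692) + 2776 = 4318 + 2776 = 7094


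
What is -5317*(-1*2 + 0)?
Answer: 10634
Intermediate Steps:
-5317*(-1*2 + 0) = -5317*(-2 + 0) = -5317*(-2) = 10634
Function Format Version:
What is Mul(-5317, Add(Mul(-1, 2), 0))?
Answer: 10634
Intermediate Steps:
Mul(-5317, Add(Mul(-1, 2), 0)) = Mul(-5317, Add(-2, 0)) = Mul(-5317, -2) = 10634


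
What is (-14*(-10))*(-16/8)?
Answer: -280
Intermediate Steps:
(-14*(-10))*(-16/8) = 140*(-16*⅛) = 140*(-2) = -280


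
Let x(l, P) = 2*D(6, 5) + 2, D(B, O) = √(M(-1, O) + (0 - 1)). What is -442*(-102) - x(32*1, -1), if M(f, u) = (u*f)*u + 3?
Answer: 45082 - 2*I*√23 ≈ 45082.0 - 9.5917*I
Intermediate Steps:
M(f, u) = 3 + f*u² (M(f, u) = (f*u)*u + 3 = f*u² + 3 = 3 + f*u²)
D(B, O) = √(2 - O²) (D(B, O) = √((3 - O²) + (0 - 1)) = √((3 - O²) - 1) = √(2 - O²))
x(l, P) = 2 + 2*I*√23 (x(l, P) = 2*√(2 - 1*5²) + 2 = 2*√(2 - 1*25) + 2 = 2*√(2 - 25) + 2 = 2*√(-23) + 2 = 2*(I*√23) + 2 = 2*I*√23 + 2 = 2 + 2*I*√23)
-442*(-102) - x(32*1, -1) = -442*(-102) - (2 + 2*I*√23) = 45084 + (-2 - 2*I*√23) = 45082 - 2*I*√23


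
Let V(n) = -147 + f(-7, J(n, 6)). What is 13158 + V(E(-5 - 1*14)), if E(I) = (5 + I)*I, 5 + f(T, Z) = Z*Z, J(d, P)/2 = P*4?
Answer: 15310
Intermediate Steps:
J(d, P) = 8*P (J(d, P) = 2*(P*4) = 2*(4*P) = 8*P)
f(T, Z) = -5 + Z² (f(T, Z) = -5 + Z*Z = -5 + Z²)
E(I) = I*(5 + I)
V(n) = 2152 (V(n) = -147 + (-5 + (8*6)²) = -147 + (-5 + 48²) = -147 + (-5 + 2304) = -147 + 2299 = 2152)
13158 + V(E(-5 - 1*14)) = 13158 + 2152 = 15310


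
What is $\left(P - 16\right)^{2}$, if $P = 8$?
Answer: $64$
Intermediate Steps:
$\left(P - 16\right)^{2} = \left(8 - 16\right)^{2} = \left(-8\right)^{2} = 64$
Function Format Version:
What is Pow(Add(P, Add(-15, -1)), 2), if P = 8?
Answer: 64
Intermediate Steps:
Pow(Add(P, Add(-15, -1)), 2) = Pow(Add(8, Add(-15, -1)), 2) = Pow(Add(8, -16), 2) = Pow(-8, 2) = 64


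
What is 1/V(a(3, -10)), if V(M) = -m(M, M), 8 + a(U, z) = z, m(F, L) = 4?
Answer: -¼ ≈ -0.25000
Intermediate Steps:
a(U, z) = -8 + z
V(M) = -4 (V(M) = -1*4 = -4)
1/V(a(3, -10)) = 1/(-4) = -¼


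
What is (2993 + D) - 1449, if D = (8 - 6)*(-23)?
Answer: 1498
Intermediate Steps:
D = -46 (D = 2*(-23) = -46)
(2993 + D) - 1449 = (2993 - 46) - 1449 = 2947 - 1449 = 1498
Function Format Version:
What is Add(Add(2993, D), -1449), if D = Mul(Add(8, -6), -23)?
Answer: 1498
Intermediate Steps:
D = -46 (D = Mul(2, -23) = -46)
Add(Add(2993, D), -1449) = Add(Add(2993, -46), -1449) = Add(2947, -1449) = 1498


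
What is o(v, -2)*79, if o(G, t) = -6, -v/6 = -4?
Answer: -474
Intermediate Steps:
v = 24 (v = -6*(-4) = 24)
o(v, -2)*79 = -6*79 = -474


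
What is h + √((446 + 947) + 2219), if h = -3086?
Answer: -3086 + 2*√903 ≈ -3025.9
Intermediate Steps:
h + √((446 + 947) + 2219) = -3086 + √((446 + 947) + 2219) = -3086 + √(1393 + 2219) = -3086 + √3612 = -3086 + 2*√903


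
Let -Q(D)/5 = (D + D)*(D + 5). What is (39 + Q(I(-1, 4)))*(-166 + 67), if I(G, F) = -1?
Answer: -7821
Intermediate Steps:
Q(D) = -10*D*(5 + D) (Q(D) = -5*(D + D)*(D + 5) = -5*2*D*(5 + D) = -10*D*(5 + D))
(39 + Q(I(-1, 4)))*(-166 + 67) = (39 - 10*(-1)*(5 - 1))*(-166 + 67) = (39 - 10*(-1)*4)*(-99) = (39 + 40)*(-99) = 79*(-99) = -7821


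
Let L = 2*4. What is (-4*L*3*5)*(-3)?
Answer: 1440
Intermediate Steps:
L = 8
(-4*L*3*5)*(-3) = (-32*3*5)*(-3) = (-4*24*5)*(-3) = -96*5*(-3) = -480*(-3) = 1440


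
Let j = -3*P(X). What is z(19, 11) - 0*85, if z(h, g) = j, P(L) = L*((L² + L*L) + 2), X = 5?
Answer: -780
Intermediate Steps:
P(L) = L*(2 + 2*L²) (P(L) = L*((L² + L²) + 2) = L*(2*L² + 2) = L*(2 + 2*L²))
j = -780 (j = -6*5*(1 + 5²) = -6*5*(1 + 25) = -6*5*26 = -3*260 = -780)
z(h, g) = -780
z(19, 11) - 0*85 = -780 - 0*85 = -780 - 495*0 = -780 + 0 = -780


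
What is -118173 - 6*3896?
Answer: -141549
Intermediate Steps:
-118173 - 6*3896 = -118173 - 23376 = -141549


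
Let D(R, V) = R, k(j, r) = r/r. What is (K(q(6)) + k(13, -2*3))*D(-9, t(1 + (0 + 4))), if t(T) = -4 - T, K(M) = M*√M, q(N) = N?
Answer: -9 - 54*√6 ≈ -141.27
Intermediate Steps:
k(j, r) = 1
K(M) = M^(3/2)
(K(q(6)) + k(13, -2*3))*D(-9, t(1 + (0 + 4))) = (6^(3/2) + 1)*(-9) = (6*√6 + 1)*(-9) = (1 + 6*√6)*(-9) = -9 - 54*√6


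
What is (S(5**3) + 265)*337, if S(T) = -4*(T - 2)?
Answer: -76499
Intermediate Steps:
S(T) = 8 - 4*T (S(T) = -4*(-2 + T) = 8 - 4*T)
(S(5**3) + 265)*337 = ((8 - 4*5**3) + 265)*337 = ((8 - 4*125) + 265)*337 = ((8 - 500) + 265)*337 = (-492 + 265)*337 = -227*337 = -76499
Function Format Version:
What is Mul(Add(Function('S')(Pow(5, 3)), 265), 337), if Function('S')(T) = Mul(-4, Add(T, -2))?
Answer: -76499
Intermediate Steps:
Function('S')(T) = Add(8, Mul(-4, T)) (Function('S')(T) = Mul(-4, Add(-2, T)) = Add(8, Mul(-4, T)))
Mul(Add(Function('S')(Pow(5, 3)), 265), 337) = Mul(Add(Add(8, Mul(-4, Pow(5, 3))), 265), 337) = Mul(Add(Add(8, Mul(-4, 125)), 265), 337) = Mul(Add(Add(8, -500), 265), 337) = Mul(Add(-492, 265), 337) = Mul(-227, 337) = -76499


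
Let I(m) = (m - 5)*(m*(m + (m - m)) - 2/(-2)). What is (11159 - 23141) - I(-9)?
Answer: -10834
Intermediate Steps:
I(m) = (1 + m²)*(-5 + m) (I(m) = (-5 + m)*(m*(m + 0) - 2*(-1)/2) = (-5 + m)*(m*m - 1*(-1)) = (-5 + m)*(m² + 1) = (-5 + m)*(1 + m²) = (1 + m²)*(-5 + m))
(11159 - 23141) - I(-9) = (11159 - 23141) - (-5 - 9 + (-9)³ - 5*(-9)²) = -11982 - (-5 - 9 - 729 - 5*81) = -11982 - (-5 - 9 - 729 - 405) = -11982 - 1*(-1148) = -11982 + 1148 = -10834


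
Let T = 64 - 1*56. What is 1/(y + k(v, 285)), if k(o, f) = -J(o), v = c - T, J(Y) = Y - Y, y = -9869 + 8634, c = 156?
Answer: -1/1235 ≈ -0.00080972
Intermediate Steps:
y = -1235
T = 8 (T = 64 - 56 = 8)
J(Y) = 0
v = 148 (v = 156 - 1*8 = 156 - 8 = 148)
k(o, f) = 0 (k(o, f) = -1*0 = 0)
1/(y + k(v, 285)) = 1/(-1235 + 0) = 1/(-1235) = -1/1235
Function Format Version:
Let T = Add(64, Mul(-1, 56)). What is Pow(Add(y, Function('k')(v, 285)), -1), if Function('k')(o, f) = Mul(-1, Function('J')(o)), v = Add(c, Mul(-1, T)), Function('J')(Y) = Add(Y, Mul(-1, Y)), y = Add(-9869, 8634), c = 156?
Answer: Rational(-1, 1235) ≈ -0.00080972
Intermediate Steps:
y = -1235
T = 8 (T = Add(64, -56) = 8)
Function('J')(Y) = 0
v = 148 (v = Add(156, Mul(-1, 8)) = Add(156, -8) = 148)
Function('k')(o, f) = 0 (Function('k')(o, f) = Mul(-1, 0) = 0)
Pow(Add(y, Function('k')(v, 285)), -1) = Pow(Add(-1235, 0), -1) = Pow(-1235, -1) = Rational(-1, 1235)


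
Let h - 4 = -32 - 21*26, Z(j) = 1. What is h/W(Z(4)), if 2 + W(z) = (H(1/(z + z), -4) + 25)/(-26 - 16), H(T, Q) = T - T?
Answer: 24108/109 ≈ 221.17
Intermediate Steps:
H(T, Q) = 0
h = -574 (h = 4 + (-32 - 21*26) = 4 + (-32 - 546) = 4 - 578 = -574)
W(z) = -109/42 (W(z) = -2 + (0 + 25)/(-26 - 16) = -2 + 25/(-42) = -2 + 25*(-1/42) = -2 - 25/42 = -109/42)
h/W(Z(4)) = -574/(-109/42) = -574*(-42/109) = 24108/109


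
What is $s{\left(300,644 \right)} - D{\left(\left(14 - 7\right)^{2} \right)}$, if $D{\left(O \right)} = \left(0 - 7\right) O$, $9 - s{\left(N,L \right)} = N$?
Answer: $52$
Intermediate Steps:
$s{\left(N,L \right)} = 9 - N$
$D{\left(O \right)} = - 7 O$
$s{\left(300,644 \right)} - D{\left(\left(14 - 7\right)^{2} \right)} = \left(9 - 300\right) - - 7 \left(14 - 7\right)^{2} = \left(9 - 300\right) - - 7 \cdot 7^{2} = -291 - \left(-7\right) 49 = -291 - -343 = -291 + 343 = 52$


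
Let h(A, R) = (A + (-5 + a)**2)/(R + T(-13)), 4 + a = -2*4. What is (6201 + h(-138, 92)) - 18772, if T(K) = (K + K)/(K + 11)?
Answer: -1319804/105 ≈ -12570.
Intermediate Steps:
a = -12 (a = -4 - 2*4 = -4 - 8 = -12)
T(K) = 2*K/(11 + K) (T(K) = (2*K)/(11 + K) = 2*K/(11 + K))
h(A, R) = (289 + A)/(13 + R) (h(A, R) = (A + (-5 - 12)**2)/(R + 2*(-13)/(11 - 13)) = (A + (-17)**2)/(R + 2*(-13)/(-2)) = (A + 289)/(R + 2*(-13)*(-1/2)) = (289 + A)/(R + 13) = (289 + A)/(13 + R))
(6201 + h(-138, 92)) - 18772 = (6201 + (289 - 138)/(13 + 92)) - 18772 = (6201 + 151/105) - 18772 = 651256/105 - 18772 = -1319804/105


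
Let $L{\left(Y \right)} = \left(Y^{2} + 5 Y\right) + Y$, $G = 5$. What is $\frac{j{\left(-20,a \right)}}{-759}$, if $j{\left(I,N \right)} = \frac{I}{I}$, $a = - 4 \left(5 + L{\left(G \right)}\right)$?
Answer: $- \frac{1}{759} \approx -0.0013175$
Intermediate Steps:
$L{\left(Y \right)} = Y^{2} + 6 Y$
$a = -240$ ($a = - 4 \left(5 + 5 \left(6 + 5\right)\right) = - 4 \left(5 + 5 \cdot 11\right) = - 4 \left(5 + 55\right) = \left(-4\right) 60 = -240$)
$j{\left(I,N \right)} = 1$
$\frac{j{\left(-20,a \right)}}{-759} = 1 \frac{1}{-759} = 1 \left(- \frac{1}{759}\right) = - \frac{1}{759}$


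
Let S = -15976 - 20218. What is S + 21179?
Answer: -15015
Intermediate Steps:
S = -36194
S + 21179 = -36194 + 21179 = -15015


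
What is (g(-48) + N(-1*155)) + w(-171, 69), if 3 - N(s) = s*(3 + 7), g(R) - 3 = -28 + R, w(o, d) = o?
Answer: 1309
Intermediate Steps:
g(R) = -25 + R (g(R) = 3 + (-28 + R) = -25 + R)
N(s) = 3 - 10*s (N(s) = 3 - s*(3 + 7) = 3 - s*10 = 3 - 10*s)
(g(-48) + N(-1*155)) + w(-171, 69) = ((-25 - 48) + (3 - (-10)*155)) - 171 = (-73 + (3 - 10*(-155))) - 171 = (-73 + (3 + 1550)) - 171 = (-73 + 1553) - 171 = 1480 - 171 = 1309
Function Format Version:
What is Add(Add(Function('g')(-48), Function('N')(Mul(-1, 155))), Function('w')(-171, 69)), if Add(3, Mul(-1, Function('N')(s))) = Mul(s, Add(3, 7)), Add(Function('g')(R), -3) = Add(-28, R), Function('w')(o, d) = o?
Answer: 1309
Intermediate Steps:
Function('g')(R) = Add(-25, R) (Function('g')(R) = Add(3, Add(-28, R)) = Add(-25, R))
Function('N')(s) = Add(3, Mul(-10, s)) (Function('N')(s) = Add(3, Mul(-1, Mul(s, Add(3, 7)))) = Add(3, Mul(-1, Mul(s, 10))) = Add(3, Mul(-1, Mul(10, s))) = Add(3, Mul(-10, s)))
Add(Add(Function('g')(-48), Function('N')(Mul(-1, 155))), Function('w')(-171, 69)) = Add(Add(Add(-25, -48), Add(3, Mul(-10, Mul(-1, 155)))), -171) = Add(Add(-73, Add(3, Mul(-10, -155))), -171) = Add(Add(-73, Add(3, 1550)), -171) = Add(Add(-73, 1553), -171) = Add(1480, -171) = 1309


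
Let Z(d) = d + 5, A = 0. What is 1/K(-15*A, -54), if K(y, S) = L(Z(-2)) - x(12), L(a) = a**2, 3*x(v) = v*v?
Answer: -1/39 ≈ -0.025641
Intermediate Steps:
x(v) = v**2/3 (x(v) = (v*v)/3 = v**2/3)
Z(d) = 5 + d
K(y, S) = -39 (K(y, S) = (5 - 2)**2 - 12**2/3 = 3**2 - 144/3 = 9 - 1*48 = 9 - 48 = -39)
1/K(-15*A, -54) = 1/(-39) = -1/39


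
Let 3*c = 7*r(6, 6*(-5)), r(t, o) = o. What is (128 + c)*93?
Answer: 5394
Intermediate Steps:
c = -70 (c = (7*(6*(-5)))/3 = (7*(-30))/3 = (⅓)*(-210) = -70)
(128 + c)*93 = (128 - 70)*93 = 58*93 = 5394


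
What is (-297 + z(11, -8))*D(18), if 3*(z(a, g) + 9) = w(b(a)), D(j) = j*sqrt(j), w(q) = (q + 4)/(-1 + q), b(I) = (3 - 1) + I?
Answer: -32997*sqrt(2)/2 ≈ -23332.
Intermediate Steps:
b(I) = 2 + I
w(q) = (4 + q)/(-1 + q)
D(j) = j**(3/2)
z(a, g) = -9 + (6 + a)/(3*(1 + a)) (z(a, g) = -9 + ((4 + (2 + a))/(-1 + (2 + a)))/3 = -9 + ((6 + a)/(1 + a))/3 = -9 + (6 + a)/(3*(1 + a)))
(-297 + z(11, -8))*D(18) = (-297 + (-21 - 26*11)/(3*(1 + 11)))*18**(3/2) = (-297 + (1/3)*(-21 - 286)/12)*(54*sqrt(2)) = (-297 + (1/3)*(1/12)*(-307))*(54*sqrt(2)) = (-297 - 307/36)*(54*sqrt(2)) = -32997*sqrt(2)/2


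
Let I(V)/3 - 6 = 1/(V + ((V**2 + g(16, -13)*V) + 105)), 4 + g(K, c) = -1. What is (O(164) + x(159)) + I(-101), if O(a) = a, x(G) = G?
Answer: 1217371/3570 ≈ 341.00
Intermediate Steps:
g(K, c) = -5 (g(K, c) = -4 - 1 = -5)
I(V) = 18 + 3/(105 + V**2 - 4*V) (I(V) = 18 + 3/(V + ((V**2 - 5*V) + 105)) = 18 + 3/(V + (105 + V**2 - 5*V)) = 18 + 3/(105 + V**2 - 4*V))
(O(164) + x(159)) + I(-101) = (164 + 159) + 3*(631 - 24*(-101) + 6*(-101)**2)/(105 + (-101)**2 - 4*(-101)) = 323 + 3*(631 + 2424 + 6*10201)/(105 + 10201 + 404) = 323 + 3*(631 + 2424 + 61206)/10710 = 323 + 3*(1/10710)*64261 = 323 + 64261/3570 = 1217371/3570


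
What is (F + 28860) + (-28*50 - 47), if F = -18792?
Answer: 8621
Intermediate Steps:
(F + 28860) + (-28*50 - 47) = (-18792 + 28860) + (-28*50 - 47) = 10068 + (-1400 - 47) = 10068 - 1447 = 8621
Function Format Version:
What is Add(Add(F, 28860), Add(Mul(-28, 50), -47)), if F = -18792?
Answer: 8621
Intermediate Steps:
Add(Add(F, 28860), Add(Mul(-28, 50), -47)) = Add(Add(-18792, 28860), Add(Mul(-28, 50), -47)) = Add(10068, Add(-1400, -47)) = Add(10068, -1447) = 8621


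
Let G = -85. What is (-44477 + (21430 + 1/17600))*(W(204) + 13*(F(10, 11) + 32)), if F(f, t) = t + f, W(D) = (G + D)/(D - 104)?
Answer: -27995983647781/1760000 ≈ -1.5907e+7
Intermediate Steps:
W(D) = (-85 + D)/(-104 + D) (W(D) = (-85 + D)/(D - 104) = (-85 + D)/(-104 + D))
F(f, t) = f + t
(-44477 + (21430 + 1/17600))*(W(204) + 13*(F(10, 11) + 32)) = (-44477 + (21430 + 1/17600))*((-85 + 204)/(-104 + 204) + 13*((10 + 11) + 32)) = (-44477 + (21430 + 1/17600))*(119/100 + 13*(21 + 32)) = (-44477 + 377168001/17600)*((1/100)*119 + 13*53) = -405627199*(119/100 + 689)/17600 = -405627199/17600*69019/100 = -27995983647781/1760000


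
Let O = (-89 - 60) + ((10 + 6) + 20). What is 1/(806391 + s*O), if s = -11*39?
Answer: 1/854868 ≈ 1.1698e-6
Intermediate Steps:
O = -113 (O = -149 + (16 + 20) = -149 + 36 = -113)
s = -429
1/(806391 + s*O) = 1/(806391 - 429*(-113)) = 1/(806391 + 48477) = 1/854868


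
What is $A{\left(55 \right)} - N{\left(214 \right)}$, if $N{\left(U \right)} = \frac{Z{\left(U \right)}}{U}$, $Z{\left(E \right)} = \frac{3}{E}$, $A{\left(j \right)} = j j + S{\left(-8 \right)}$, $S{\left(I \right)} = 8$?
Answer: $\frac{138899265}{45796} \approx 3033.0$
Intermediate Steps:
$A{\left(j \right)} = 8 + j^{2}$ ($A{\left(j \right)} = j j + 8 = j^{2} + 8 = 8 + j^{2}$)
$N{\left(U \right)} = \frac{3}{U^{2}}$ ($N{\left(U \right)} = \frac{3 \frac{1}{U}}{U} = \frac{3}{U^{2}}$)
$A{\left(55 \right)} - N{\left(214 \right)} = \left(8 + 55^{2}\right) - \frac{3}{45796} = \left(8 + 3025\right) - 3 \cdot \frac{1}{45796} = 3033 - \frac{3}{45796} = \frac{138899265}{45796}$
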